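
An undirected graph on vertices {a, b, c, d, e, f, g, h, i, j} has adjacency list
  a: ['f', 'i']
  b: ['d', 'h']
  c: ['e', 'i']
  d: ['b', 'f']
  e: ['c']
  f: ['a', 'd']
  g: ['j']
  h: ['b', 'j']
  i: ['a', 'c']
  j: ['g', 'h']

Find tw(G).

1

A width-1 tree decomposition is:
Bags: B1 = {g, j}  B2 = {h, j}  B3 = {b, h}  B4 = {b, d}  B5 = {d, f}  B6 = {a, f}  B7 = {a, i}  B8 = {c, i}  B9 = {c, e}
Tree: B1–B2, B2–B3, B3–B4, B4–B5, B5–B6, B6–B7, B7–B8, B8–B9
The largest bag has 2 vertices, giving width 1; this decomposition certifies tw(G) ≤ 1. G has an edge, so its treewidth is at least 1. Therefore the treewidth is 1.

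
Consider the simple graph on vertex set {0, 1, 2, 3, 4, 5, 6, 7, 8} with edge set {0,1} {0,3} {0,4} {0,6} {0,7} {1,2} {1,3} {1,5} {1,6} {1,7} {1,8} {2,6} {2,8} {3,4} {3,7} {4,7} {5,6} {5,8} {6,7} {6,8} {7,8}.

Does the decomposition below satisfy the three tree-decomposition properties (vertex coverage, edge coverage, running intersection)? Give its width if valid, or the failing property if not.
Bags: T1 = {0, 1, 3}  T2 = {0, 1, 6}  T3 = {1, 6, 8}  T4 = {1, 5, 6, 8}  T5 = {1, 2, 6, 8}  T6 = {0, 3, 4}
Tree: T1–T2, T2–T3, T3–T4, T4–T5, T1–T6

No — vertex 7 appears in no bag.

A tree decomposition must satisfy three properties: every vertex lies in some bag; for every edge, both endpoints lie together in some bag; and for every vertex, the bags containing it form a connected subtree. Here vertex 7 appears in no bag, so the decomposition is invalid.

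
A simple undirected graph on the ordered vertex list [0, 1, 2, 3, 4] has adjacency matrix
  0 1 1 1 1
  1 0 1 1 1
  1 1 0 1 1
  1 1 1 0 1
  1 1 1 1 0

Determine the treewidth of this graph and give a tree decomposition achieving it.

A single bag containing all 5 vertices is trivially a valid decomposition of width 4. For the lower bound, the 5 vertices {0, 1, 2, 3, 4} are pairwise adjacent, and any tree decomposition puts a clique entirely inside one bag — forcing width ≥ 4. Therefore the treewidth is 4.

Treewidth 4.
Bags: B1 = {0, 1, 2, 3, 4}
Tree: (single bag)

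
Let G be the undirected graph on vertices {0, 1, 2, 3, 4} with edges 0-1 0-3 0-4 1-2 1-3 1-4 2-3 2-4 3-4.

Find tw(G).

3

A width-3 tree decomposition is:
Bags: B1 = {0, 1, 3, 4}  B2 = {1, 2, 3, 4}
Tree: B1–B2
The largest bag has 4 vertices, giving width 3; this decomposition certifies tw(G) ≤ 3. Conversely, {0, 1, 3, 4} is a clique of size 4, and the vertices of any clique must share a bag in every tree decomposition; so some bag has ≥ 4 vertices and tw(G) ≥ 3. Therefore the treewidth is 3.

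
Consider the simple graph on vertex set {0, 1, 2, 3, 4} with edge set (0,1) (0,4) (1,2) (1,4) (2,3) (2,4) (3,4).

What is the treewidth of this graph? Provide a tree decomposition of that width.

Treewidth 2.
One such decomposition:
Bags: B1 = {1, 2, 4}  B2 = {2, 3, 4}  B3 = {0, 1, 4}
Tree: B1–B2, B1–B3

Every bag has size at most 3, so the width is 3 − 1 = 2 and tw(G) ≤ 2. Conversely, {0, 1, 4} is a clique of size 3, and the vertices of any clique must share a bag in every tree decomposition; so some bag has ≥ 3 vertices and tw(G) ≥ 2. Combining the bounds, tw(G) = 2.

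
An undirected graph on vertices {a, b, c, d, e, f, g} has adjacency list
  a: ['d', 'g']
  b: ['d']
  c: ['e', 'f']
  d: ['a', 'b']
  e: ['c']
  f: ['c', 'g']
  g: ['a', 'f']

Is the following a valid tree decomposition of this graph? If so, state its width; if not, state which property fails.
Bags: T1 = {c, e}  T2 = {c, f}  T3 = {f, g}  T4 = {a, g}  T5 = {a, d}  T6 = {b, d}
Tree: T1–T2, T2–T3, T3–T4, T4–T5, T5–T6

Every vertex of G appears in some bag (union = {a, b, c, d, e, f, g}); every edge is covered by a bag; and for each vertex v the set of bags containing v is connected in the bag tree. The decomposition is therefore valid. The largest bag has 2 vertices, so the width is 1.

Yes; width 1.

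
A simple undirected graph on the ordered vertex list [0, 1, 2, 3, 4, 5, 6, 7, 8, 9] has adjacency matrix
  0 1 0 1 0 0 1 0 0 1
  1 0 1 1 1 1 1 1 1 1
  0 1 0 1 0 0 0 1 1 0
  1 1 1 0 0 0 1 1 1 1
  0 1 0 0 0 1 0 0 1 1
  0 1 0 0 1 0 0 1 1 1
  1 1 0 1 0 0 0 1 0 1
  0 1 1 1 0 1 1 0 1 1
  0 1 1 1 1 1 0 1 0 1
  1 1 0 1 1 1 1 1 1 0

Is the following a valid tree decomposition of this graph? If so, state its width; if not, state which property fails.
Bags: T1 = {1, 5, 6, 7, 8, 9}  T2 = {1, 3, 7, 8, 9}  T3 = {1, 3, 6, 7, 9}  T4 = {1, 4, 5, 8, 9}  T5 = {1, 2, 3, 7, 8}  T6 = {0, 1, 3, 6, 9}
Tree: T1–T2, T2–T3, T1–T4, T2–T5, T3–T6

A tree decomposition must satisfy three properties: every vertex lies in some bag; for every edge, both endpoints lie together in some bag; and for every vertex, the bags containing it form a connected subtree. Here bags containing vertex 6 are not connected in the tree, so the decomposition is invalid.

No — bags containing vertex 6 are not connected in the tree.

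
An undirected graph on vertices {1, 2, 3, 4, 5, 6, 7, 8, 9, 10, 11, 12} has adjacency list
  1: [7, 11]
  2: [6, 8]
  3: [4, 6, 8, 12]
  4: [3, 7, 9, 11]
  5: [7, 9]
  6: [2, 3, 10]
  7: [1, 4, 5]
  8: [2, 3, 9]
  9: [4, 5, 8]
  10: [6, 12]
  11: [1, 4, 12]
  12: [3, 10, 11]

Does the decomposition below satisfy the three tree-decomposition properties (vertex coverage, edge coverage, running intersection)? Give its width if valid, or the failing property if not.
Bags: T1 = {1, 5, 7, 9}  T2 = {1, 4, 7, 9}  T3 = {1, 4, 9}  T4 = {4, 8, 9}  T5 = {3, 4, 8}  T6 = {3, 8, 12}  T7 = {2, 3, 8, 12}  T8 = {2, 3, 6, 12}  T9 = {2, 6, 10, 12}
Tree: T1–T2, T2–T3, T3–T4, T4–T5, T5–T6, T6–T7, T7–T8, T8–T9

No — vertex 11 appears in no bag.

A tree decomposition must satisfy three properties: every vertex lies in some bag; for every edge, both endpoints lie together in some bag; and for every vertex, the bags containing it form a connected subtree. Here vertex 11 appears in no bag, so the decomposition is invalid.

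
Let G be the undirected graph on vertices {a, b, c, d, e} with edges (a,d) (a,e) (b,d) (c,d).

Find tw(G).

1

A width-1 tree decomposition is:
Bags: B1 = {a, d}  B2 = {b, d}  B3 = {c, d}  B4 = {a, e}
Tree: B1–B2, B2–B3, B1–B4
Each bag holds 2 vertices, so the decomposition has width 1, which upper-bounds the treewidth. G has an edge, so its treewidth is at least 1. Therefore the treewidth is 1.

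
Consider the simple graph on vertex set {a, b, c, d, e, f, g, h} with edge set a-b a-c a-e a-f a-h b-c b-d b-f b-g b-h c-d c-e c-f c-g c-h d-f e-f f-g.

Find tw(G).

A width-3 tree decomposition is:
Bags: B1 = {a, b, c, f}  B2 = {a, b, c, h}  B3 = {b, c, f, g}  B4 = {a, c, e, f}  B5 = {b, c, d, f}
Tree: B1–B2, B1–B3, B1–B4, B1–B5
Each bag holds 4 vertices, so the decomposition has width 3, which upper-bounds the treewidth. For the lower bound, the 4 vertices {a, b, c, h} are pairwise adjacent, and any tree decomposition puts a clique entirely inside one bag — forcing width ≥ 3. The upper and lower bounds meet at 3, so that is the treewidth.

3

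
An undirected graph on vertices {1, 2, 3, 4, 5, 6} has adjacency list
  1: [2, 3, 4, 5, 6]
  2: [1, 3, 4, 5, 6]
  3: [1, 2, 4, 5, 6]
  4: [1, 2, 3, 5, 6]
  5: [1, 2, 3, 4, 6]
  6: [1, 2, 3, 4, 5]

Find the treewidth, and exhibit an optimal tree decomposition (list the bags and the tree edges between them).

A single bag containing all 6 vertices is trivially a valid decomposition of width 5. Conversely, {1, 2, 3, 4, 5, 6} is a clique of size 6, and the vertices of any clique must share a bag in every tree decomposition; so some bag has ≥ 6 vertices and tw(G) ≥ 5. Combining the bounds, tw(G) = 5.

Treewidth 5.
One optimal decomposition is:
Bags: B1 = {1, 2, 3, 4, 5, 6}
Tree: (single bag)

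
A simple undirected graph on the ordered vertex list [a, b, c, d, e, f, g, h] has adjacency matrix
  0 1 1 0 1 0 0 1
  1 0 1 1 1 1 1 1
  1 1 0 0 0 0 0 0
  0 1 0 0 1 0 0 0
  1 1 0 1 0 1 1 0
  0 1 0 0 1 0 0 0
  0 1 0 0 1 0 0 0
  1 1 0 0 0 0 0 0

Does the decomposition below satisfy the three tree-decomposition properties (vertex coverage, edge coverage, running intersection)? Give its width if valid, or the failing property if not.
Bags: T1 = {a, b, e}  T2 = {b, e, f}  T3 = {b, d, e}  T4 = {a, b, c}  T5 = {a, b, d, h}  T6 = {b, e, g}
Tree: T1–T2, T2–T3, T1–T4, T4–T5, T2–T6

A tree decomposition must satisfy three properties: every vertex lies in some bag; for every edge, both endpoints lie together in some bag; and for every vertex, the bags containing it form a connected subtree. Here bags containing vertex d are not connected in the tree, so the decomposition is invalid.

No — bags containing vertex d are not connected in the tree.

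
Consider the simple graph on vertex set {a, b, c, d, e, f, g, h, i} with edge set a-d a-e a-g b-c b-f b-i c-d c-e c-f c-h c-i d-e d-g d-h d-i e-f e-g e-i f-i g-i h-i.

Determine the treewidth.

A width-3 tree decomposition is:
Bags: B1 = {c, e, f, i}  B2 = {c, d, e, i}  B3 = {d, e, g, i}  B4 = {b, c, f, i}  B5 = {c, d, h, i}  B6 = {a, d, e, g}
Tree: B1–B2, B2–B3, B1–B4, B2–B5, B3–B6
Every bag has size at most 4, so the width is 4 − 1 = 3 and tw(G) ≤ 3. On the other hand G contains the 4-clique {a, d, e, g}. A clique must lie in a single bag of any decomposition, so no decomposition can have width below 3. The upper and lower bounds meet at 3, so that is the treewidth.

3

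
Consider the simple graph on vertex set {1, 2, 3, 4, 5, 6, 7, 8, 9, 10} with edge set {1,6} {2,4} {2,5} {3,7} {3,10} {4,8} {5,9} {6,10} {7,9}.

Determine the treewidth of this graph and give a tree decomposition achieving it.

The largest bag has 2 vertices, giving width 1; this decomposition certifies tw(G) ≤ 1. G has an edge, so its treewidth is at least 1. Hence tw(G) = 1 exactly.

Treewidth 1.
One optimal decomposition is:
Bags: B1 = {4, 8}  B2 = {2, 4}  B3 = {2, 5}  B4 = {5, 9}  B5 = {7, 9}  B6 = {3, 7}  B7 = {3, 10}  B8 = {6, 10}  B9 = {1, 6}
Tree: B1–B2, B2–B3, B3–B4, B4–B5, B5–B6, B6–B7, B7–B8, B8–B9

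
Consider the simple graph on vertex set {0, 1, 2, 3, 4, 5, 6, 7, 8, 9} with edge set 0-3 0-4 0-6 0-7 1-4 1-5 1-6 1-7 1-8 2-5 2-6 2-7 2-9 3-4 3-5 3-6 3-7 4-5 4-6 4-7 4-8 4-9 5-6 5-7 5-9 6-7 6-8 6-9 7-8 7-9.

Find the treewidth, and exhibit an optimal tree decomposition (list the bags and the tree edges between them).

The largest bag has 5 vertices, giving width 4; this decomposition certifies tw(G) ≤ 4. Conversely, {2, 5, 6, 7, 9} is a clique of size 5, and the vertices of any clique must share a bag in every tree decomposition; so some bag has ≥ 5 vertices and tw(G) ≥ 4. Combining the bounds, tw(G) = 4.

Treewidth 4.
One such decomposition:
Bags: B1 = {2, 5, 6, 7, 9}  B2 = {4, 5, 6, 7, 9}  B3 = {3, 4, 5, 6, 7}  B4 = {1, 4, 5, 6, 7}  B5 = {0, 3, 4, 6, 7}  B6 = {1, 4, 6, 7, 8}
Tree: B1–B2, B2–B3, B2–B4, B3–B5, B4–B6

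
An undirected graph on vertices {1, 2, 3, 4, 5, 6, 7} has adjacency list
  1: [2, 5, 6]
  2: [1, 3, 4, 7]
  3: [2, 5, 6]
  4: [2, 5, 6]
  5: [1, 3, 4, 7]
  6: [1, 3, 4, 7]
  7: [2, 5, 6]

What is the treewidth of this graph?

A width-3 tree decomposition is:
Bags: B1 = {2, 4, 5, 6}  B2 = {2, 3, 5, 6}  B3 = {1, 2, 5, 6}  B4 = {2, 5, 6, 7}
Tree: B1–B2, B2–B3, B3–B4
Each bag holds 4 vertices, so the decomposition has width 3, which upper-bounds the treewidth. For the lower bound: the 4 vertex sets {2,4}, {3,5}, {6}, {1} are disjoint, each induces a connected subgraph, and every pair is joined by at least one edge of G. Contracting each set to a single vertex therefore yields K_{4} as a minor, and since treewidth is minor-monotone, tw(G) ≥ tw(K_{4}) = 3. The upper and lower bounds meet at 3, so that is the treewidth.

3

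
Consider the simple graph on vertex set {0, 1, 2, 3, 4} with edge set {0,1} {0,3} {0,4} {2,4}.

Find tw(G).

1

A width-1 tree decomposition is:
Bags: B1 = {0, 3}  B2 = {0, 4}  B3 = {0, 1}  B4 = {2, 4}
Tree: B1–B2, B1–B3, B2–B4
The largest bag has 2 vertices, giving width 1; this decomposition certifies tw(G) ≤ 1. G has an edge, so its treewidth is at least 1. Hence tw(G) = 1 exactly.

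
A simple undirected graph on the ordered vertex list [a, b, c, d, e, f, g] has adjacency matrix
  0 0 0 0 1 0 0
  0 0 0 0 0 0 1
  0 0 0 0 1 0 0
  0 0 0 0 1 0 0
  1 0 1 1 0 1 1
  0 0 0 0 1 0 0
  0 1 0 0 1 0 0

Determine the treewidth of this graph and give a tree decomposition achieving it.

Each bag holds 2 vertices, so the decomposition has width 1, which upper-bounds the treewidth. Any graph with an edge has treewidth ≥ 1, and G has the edge c–e. The upper and lower bounds meet at 1, so that is the treewidth.

Treewidth 1.
One optimal decomposition is:
Bags: B1 = {c, e}  B2 = {a, e}  B3 = {e, g}  B4 = {e, f}  B5 = {b, g}  B6 = {d, e}
Tree: B1–B2, B2–B3, B3–B4, B3–B5, B3–B6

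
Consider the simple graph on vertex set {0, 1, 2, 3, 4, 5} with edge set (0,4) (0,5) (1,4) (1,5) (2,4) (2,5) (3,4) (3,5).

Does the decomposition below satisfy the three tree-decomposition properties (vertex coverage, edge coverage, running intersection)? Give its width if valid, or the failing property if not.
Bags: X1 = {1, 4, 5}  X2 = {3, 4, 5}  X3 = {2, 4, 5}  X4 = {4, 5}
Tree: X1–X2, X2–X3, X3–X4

A tree decomposition must satisfy three properties: every vertex lies in some bag; for every edge, both endpoints lie together in some bag; and for every vertex, the bags containing it form a connected subtree. Here vertex 0 appears in no bag, so the decomposition is invalid.

No — vertex 0 appears in no bag.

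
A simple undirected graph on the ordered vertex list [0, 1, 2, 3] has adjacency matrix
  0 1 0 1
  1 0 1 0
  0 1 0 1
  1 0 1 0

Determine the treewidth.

A width-2 tree decomposition is:
Bags: B1 = {1, 2, 3}  B2 = {0, 1, 3}
Tree: B1–B2
The largest bag has 3 vertices, giving width 2; this decomposition certifies tw(G) ≤ 2. Since 3–2–1–0–3 is a cycle in G, G is not acyclic. Forests are exactly the graphs of treewidth ≤ 1, so tw(G) ≥ 2. Therefore the treewidth is 2.

2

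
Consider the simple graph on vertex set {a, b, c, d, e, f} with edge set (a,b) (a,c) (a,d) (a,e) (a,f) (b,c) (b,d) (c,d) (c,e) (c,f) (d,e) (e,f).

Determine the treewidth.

3

A width-3 tree decomposition is:
Bags: B1 = {a, b, c, d}  B2 = {a, c, d, e}  B3 = {a, c, e, f}
Tree: B1–B2, B2–B3
The largest bag has 4 vertices, giving width 3; this decomposition certifies tw(G) ≤ 3. For the lower bound, the 4 vertices {a, c, d, e} are pairwise adjacent, and any tree decomposition puts a clique entirely inside one bag — forcing width ≥ 3. Hence tw(G) = 3 exactly.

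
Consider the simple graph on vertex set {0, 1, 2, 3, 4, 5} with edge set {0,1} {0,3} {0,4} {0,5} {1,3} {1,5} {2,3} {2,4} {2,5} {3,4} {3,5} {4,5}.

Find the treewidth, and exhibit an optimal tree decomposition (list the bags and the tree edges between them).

Each bag holds 4 vertices, so the decomposition has width 3, which upper-bounds the treewidth. On the other hand G contains the 4-clique {0, 1, 3, 5}. A clique must lie in a single bag of any decomposition, so no decomposition can have width below 3. Combining the bounds, tw(G) = 3.

Treewidth 3.
One optimal decomposition is:
Bags: B1 = {0, 1, 3, 5}  B2 = {0, 3, 4, 5}  B3 = {2, 3, 4, 5}
Tree: B1–B2, B2–B3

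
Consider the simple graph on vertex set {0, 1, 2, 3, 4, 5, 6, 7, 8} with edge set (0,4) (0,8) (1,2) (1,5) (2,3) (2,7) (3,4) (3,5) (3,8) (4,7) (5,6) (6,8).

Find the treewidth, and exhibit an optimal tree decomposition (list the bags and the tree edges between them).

The largest bag has 4 vertices, giving width 3; this decomposition certifies tw(G) ≤ 3. For the lower bound: the 4 vertex sets {0,6,8}, {5}, {3}, {1,2,4,7} are disjoint, each induces a connected subgraph, and every pair is joined by at least one edge of G. Contracting each set to a single vertex therefore yields K_{4} as a minor, and since treewidth is minor-monotone, tw(G) ≥ tw(K_{4}) = 3. Combining the bounds, tw(G) = 3.

Treewidth 3.
One optimal decomposition is:
Bags: B1 = {0, 5, 6, 8}  B2 = {0, 3, 5, 8}  B3 = {0, 3, 4, 5}  B4 = {1, 3, 4, 5}  B5 = {1, 2, 3, 4}  B6 = {1, 2, 4, 7}
Tree: B1–B2, B2–B3, B3–B4, B4–B5, B5–B6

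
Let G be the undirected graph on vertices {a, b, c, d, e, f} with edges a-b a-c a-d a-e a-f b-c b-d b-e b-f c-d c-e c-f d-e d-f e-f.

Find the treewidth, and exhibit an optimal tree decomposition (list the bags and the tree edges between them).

Treewidth 5.
One such decomposition:
Bags: B1 = {a, b, c, d, e, f}
Tree: (single bag)

With just one bag of size 6, the width is 6 − 1 = 5, so tw(G) ≤ 5. On the other hand G contains the 6-clique {a, b, c, d, e, f}. A clique must lie in a single bag of any decomposition, so no decomposition can have width below 5. Hence tw(G) = 5 exactly.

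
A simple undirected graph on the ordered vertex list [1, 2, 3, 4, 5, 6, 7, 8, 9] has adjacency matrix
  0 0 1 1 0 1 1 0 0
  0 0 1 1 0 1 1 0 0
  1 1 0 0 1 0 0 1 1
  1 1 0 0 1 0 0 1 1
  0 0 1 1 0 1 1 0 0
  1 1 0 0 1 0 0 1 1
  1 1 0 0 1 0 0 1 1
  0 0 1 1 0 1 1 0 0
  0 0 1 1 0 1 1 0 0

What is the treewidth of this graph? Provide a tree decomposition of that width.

Every bag has size at most 5, so the width is 5 − 1 = 4 and tw(G) ≤ 4. For the lower bound: the 5 vertex sets {1,7}, {4,9}, {2,6}, {3}, {8} are disjoint, each induces a connected subgraph, and every pair is joined by at least one edge of G. Contracting each set to a single vertex therefore yields K_{5} as a minor, and since treewidth is minor-monotone, tw(G) ≥ tw(K_{5}) = 4. The upper and lower bounds meet at 4, so that is the treewidth.

Treewidth 4.
Bags: B1 = {1, 3, 4, 6, 7}  B2 = {3, 4, 6, 7, 9}  B3 = {2, 3, 4, 6, 7}  B4 = {3, 4, 6, 7, 8}  B5 = {3, 4, 5, 6, 7}
Tree: B1–B2, B2–B3, B3–B4, B4–B5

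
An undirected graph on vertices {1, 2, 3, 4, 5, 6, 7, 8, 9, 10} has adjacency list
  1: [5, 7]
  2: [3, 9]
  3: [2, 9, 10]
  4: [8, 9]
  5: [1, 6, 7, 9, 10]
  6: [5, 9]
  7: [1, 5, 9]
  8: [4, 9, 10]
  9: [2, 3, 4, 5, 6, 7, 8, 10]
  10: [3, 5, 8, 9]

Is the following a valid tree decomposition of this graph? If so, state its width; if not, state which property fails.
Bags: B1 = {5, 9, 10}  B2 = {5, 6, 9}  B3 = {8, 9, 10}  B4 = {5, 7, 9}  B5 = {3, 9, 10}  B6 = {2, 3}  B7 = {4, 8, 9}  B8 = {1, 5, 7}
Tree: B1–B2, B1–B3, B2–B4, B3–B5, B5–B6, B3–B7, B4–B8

No — edge (9,2) lies in no bag.

A tree decomposition must satisfy three properties: every vertex lies in some bag; for every edge, both endpoints lie together in some bag; and for every vertex, the bags containing it form a connected subtree. Here edge (9,2) lies in no bag, so the decomposition is invalid.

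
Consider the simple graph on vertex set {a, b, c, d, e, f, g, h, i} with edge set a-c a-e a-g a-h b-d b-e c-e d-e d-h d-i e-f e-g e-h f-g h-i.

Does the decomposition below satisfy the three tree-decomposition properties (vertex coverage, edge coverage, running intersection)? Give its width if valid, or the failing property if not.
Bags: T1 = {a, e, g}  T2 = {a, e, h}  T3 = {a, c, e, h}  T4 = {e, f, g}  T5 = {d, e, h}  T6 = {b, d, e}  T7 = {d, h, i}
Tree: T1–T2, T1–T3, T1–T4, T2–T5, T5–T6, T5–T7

No — bags containing vertex h are not connected in the tree.

A tree decomposition must satisfy three properties: every vertex lies in some bag; for every edge, both endpoints lie together in some bag; and for every vertex, the bags containing it form a connected subtree. Here bags containing vertex h are not connected in the tree, so the decomposition is invalid.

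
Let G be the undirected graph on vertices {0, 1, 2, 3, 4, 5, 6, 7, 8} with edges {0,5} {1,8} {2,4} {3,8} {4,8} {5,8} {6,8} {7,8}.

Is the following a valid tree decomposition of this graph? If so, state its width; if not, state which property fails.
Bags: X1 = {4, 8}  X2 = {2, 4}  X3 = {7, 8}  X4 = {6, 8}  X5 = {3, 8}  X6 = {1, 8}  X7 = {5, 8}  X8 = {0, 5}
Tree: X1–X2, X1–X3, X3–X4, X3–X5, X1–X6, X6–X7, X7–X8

Yes; width 1.

Vertex coverage: the bags together contain {0, 1, 2, 3, 4, 5, 6, 7, 8}, the full vertex set. Edge coverage: each edge of G has both endpoints in at least one bag. Running intersection: for every vertex, the bags containing it form a connected subtree. All three properties hold, so this is a valid tree decomposition of width max|bag| − 1 = 1, and hence tw(G) ≤ 1.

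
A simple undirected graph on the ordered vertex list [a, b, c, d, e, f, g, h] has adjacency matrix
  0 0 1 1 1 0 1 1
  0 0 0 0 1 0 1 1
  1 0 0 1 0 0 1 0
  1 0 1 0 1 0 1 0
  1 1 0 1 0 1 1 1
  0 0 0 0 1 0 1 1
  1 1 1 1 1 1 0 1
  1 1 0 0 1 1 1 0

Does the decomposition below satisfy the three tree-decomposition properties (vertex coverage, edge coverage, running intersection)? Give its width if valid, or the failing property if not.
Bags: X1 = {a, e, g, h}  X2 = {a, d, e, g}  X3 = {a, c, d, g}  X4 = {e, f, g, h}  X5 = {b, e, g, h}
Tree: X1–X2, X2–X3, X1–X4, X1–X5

Yes; width 3.

Every vertex of G appears in some bag (union = {a, b, c, d, e, f, g, h}); every edge is covered by a bag; and for each vertex v the set of bags containing v is connected in the bag tree. The decomposition is therefore valid. The largest bag has 4 vertices, so the width is 3.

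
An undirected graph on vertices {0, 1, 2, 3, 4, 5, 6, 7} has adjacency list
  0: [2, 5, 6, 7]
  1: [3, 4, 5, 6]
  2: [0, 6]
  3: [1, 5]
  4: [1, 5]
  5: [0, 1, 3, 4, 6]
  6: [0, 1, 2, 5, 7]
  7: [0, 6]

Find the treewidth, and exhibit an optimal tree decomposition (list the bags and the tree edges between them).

Treewidth 2.
One such decomposition:
Bags: B1 = {0, 5, 6}  B2 = {1, 5, 6}  B3 = {0, 2, 6}  B4 = {0, 6, 7}  B5 = {1, 4, 5}  B6 = {1, 3, 5}
Tree: B1–B2, B1–B3, B1–B4, B2–B5, B2–B6

Each bag holds 3 vertices, so the decomposition has width 2, which upper-bounds the treewidth. On the other hand G contains the 3-clique {0, 2, 6}. A clique must lie in a single bag of any decomposition, so no decomposition can have width below 2. Hence tw(G) = 2 exactly.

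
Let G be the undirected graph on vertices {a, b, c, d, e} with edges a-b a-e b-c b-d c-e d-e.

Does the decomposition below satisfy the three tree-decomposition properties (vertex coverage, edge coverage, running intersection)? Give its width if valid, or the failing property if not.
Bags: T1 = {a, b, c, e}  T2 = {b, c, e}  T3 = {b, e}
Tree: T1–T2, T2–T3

A tree decomposition must satisfy three properties: every vertex lies in some bag; for every edge, both endpoints lie together in some bag; and for every vertex, the bags containing it form a connected subtree. Here vertex d appears in no bag, so the decomposition is invalid.

No — vertex d appears in no bag.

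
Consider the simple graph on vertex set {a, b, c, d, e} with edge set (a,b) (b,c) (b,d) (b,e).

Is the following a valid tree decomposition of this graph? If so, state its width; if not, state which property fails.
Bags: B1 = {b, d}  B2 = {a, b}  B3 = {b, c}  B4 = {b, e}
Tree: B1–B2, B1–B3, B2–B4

Yes; width 1.

Vertex coverage: the bags together contain {a, b, c, d, e}, the full vertex set. Edge coverage: each edge of G has both endpoints in at least one bag. Running intersection: for every vertex, the bags containing it form a connected subtree. All three properties hold, so this is a valid tree decomposition of width max|bag| − 1 = 1, and hence tw(G) ≤ 1.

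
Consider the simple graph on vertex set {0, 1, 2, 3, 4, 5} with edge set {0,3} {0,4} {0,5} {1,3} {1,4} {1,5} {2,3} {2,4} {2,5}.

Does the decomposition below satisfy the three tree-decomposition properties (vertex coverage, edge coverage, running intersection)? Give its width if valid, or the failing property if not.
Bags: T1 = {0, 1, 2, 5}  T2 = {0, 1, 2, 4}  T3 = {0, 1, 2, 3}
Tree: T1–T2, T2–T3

Yes; width 3.

Every vertex of G appears in some bag (union = {0, 1, 2, 3, 4, 5}); every edge is covered by a bag; and for each vertex v the set of bags containing v is connected in the bag tree. The decomposition is therefore valid. The largest bag has 4 vertices, so the width is 3.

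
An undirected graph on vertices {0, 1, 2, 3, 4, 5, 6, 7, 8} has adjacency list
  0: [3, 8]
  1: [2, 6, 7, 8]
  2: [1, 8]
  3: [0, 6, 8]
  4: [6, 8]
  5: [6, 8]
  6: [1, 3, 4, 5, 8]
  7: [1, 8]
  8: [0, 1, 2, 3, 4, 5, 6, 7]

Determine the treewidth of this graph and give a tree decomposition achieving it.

Treewidth 2.
One optimal decomposition is:
Bags: B1 = {1, 7, 8}  B2 = {1, 6, 8}  B3 = {3, 6, 8}  B4 = {1, 2, 8}  B5 = {0, 3, 8}  B6 = {4, 6, 8}  B7 = {5, 6, 8}
Tree: B1–B2, B2–B3, B2–B4, B3–B5, B2–B6, B6–B7

Every bag has size at most 3, so the width is 3 − 1 = 2 and tw(G) ≤ 2. For the lower bound, the 3 vertices {0, 3, 8} are pairwise adjacent, and any tree decomposition puts a clique entirely inside one bag — forcing width ≥ 2. Hence tw(G) = 2 exactly.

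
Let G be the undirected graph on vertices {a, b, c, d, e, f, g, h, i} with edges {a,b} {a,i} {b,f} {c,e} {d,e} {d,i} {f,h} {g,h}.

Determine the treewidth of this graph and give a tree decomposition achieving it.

Treewidth 1.
Bags: B1 = {c, e}  B2 = {d, e}  B3 = {d, i}  B4 = {a, i}  B5 = {a, b}  B6 = {b, f}  B7 = {f, h}  B8 = {g, h}
Tree: B1–B2, B2–B3, B3–B4, B4–B5, B5–B6, B6–B7, B7–B8

Each bag holds 2 vertices, so the decomposition has width 1, which upper-bounds the treewidth. Since G has at least one edge (e.g. c–e), it is not an edgeless graph, so tw(G) ≥ 1. Therefore the treewidth is 1.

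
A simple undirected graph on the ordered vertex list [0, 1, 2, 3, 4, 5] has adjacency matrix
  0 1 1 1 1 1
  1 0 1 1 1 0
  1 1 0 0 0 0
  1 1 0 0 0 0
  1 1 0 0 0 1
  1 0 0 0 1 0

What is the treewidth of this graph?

2

A width-2 tree decomposition is:
Bags: B1 = {0, 1, 2}  B2 = {0, 1, 4}  B3 = {0, 4, 5}  B4 = {0, 1, 3}
Tree: B1–B2, B2–B3, B2–B4
Every bag has size at most 3, so the width is 3 − 1 = 2 and tw(G) ≤ 2. For the lower bound, the 3 vertices {0, 1, 2} are pairwise adjacent, and any tree decomposition puts a clique entirely inside one bag — forcing width ≥ 2. The upper and lower bounds meet at 2, so that is the treewidth.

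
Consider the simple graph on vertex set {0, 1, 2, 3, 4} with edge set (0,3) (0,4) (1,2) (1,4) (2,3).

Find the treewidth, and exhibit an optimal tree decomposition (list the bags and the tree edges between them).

Every bag has size at most 3, so the width is 3 − 1 = 2 and tw(G) ≤ 2. Since 1–2–3–0–4–1 is a cycle in G, G is not acyclic. Forests are exactly the graphs of treewidth ≤ 1, so tw(G) ≥ 2. Therefore the treewidth is 2.

Treewidth 2.
One optimal decomposition is:
Bags: B1 = {1, 2, 3}  B2 = {0, 1, 3}  B3 = {0, 1, 4}
Tree: B1–B2, B2–B3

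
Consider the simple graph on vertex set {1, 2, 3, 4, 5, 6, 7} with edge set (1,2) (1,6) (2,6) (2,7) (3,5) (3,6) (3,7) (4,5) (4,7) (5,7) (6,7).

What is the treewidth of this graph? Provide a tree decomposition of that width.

Treewidth 2.
Bags: B1 = {4, 5, 7}  B2 = {3, 5, 7}  B3 = {3, 6, 7}  B4 = {2, 6, 7}  B5 = {1, 2, 6}
Tree: B1–B2, B2–B3, B3–B4, B4–B5

Every bag has size at most 3, so the width is 3 − 1 = 2 and tw(G) ≤ 2. On the other hand G contains the 3-clique {1, 2, 6}. A clique must lie in a single bag of any decomposition, so no decomposition can have width below 2. Combining the bounds, tw(G) = 2.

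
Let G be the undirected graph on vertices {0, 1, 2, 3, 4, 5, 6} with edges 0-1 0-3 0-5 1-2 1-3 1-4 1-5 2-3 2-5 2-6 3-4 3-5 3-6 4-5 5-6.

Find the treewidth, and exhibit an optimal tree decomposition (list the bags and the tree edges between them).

The largest bag has 4 vertices, giving width 3; this decomposition certifies tw(G) ≤ 3. For the lower bound, the 4 vertices {0, 1, 3, 5} are pairwise adjacent, and any tree decomposition puts a clique entirely inside one bag — forcing width ≥ 3. Therefore the treewidth is 3.

Treewidth 3.
One optimal decomposition is:
Bags: B1 = {1, 3, 4, 5}  B2 = {1, 2, 3, 5}  B3 = {2, 3, 5, 6}  B4 = {0, 1, 3, 5}
Tree: B1–B2, B2–B3, B1–B4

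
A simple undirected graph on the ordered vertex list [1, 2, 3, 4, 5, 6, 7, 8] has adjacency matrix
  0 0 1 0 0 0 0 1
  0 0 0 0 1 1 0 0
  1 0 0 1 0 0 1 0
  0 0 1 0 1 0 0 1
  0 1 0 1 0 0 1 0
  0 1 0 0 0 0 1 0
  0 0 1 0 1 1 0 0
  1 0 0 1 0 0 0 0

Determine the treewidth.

2

A width-2 tree decomposition is:
Bags: B1 = {2, 6, 7}  B2 = {2, 5, 7}  B3 = {3, 5, 7}  B4 = {3, 4, 5}  B5 = {1, 3, 4}  B6 = {1, 4, 8}
Tree: B1–B2, B2–B3, B3–B4, B4–B5, B5–B6
Every bag has size at most 3, so the width is 3 − 1 = 2 and tw(G) ≤ 2. For the lower bound, G contains the cycle 6–2–5–7–6, so G is not a forest; only forests have treewidth ≤ 1, hence tw(G) ≥ 2. Therefore the treewidth is 2.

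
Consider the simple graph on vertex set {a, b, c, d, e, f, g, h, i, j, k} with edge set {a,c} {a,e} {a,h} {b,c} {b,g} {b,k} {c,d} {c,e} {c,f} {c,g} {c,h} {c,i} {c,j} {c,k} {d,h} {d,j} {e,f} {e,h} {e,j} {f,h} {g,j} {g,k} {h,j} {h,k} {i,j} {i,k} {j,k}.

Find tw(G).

3

A width-3 tree decomposition is:
Bags: B1 = {c, e, h, j}  B2 = {c, e, f, h}  B3 = {c, h, j, k}  B4 = {c, g, j, k}  B5 = {c, i, j, k}  B6 = {b, c, g, k}  B7 = {c, d, h, j}  B8 = {a, c, e, h}
Tree: B1–B2, B1–B3, B3–B4, B4–B5, B4–B6, B3–B7, B2–B8
Each bag holds 4 vertices, so the decomposition has width 3, which upper-bounds the treewidth. For the lower bound, the 4 vertices {c, g, j, k} are pairwise adjacent, and any tree decomposition puts a clique entirely inside one bag — forcing width ≥ 3. The upper and lower bounds meet at 3, so that is the treewidth.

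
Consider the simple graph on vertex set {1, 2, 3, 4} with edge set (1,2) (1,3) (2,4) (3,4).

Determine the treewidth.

A width-2 tree decomposition is:
Bags: B1 = {1, 2, 3}  B2 = {2, 3, 4}
Tree: B1–B2
The largest bag has 3 vertices, giving width 2; this decomposition certifies tw(G) ≤ 2. For the lower bound, G contains the cycle 3–1–2–4–3, so G is not a forest; only forests have treewidth ≤ 1, hence tw(G) ≥ 2. Combining the bounds, tw(G) = 2.

2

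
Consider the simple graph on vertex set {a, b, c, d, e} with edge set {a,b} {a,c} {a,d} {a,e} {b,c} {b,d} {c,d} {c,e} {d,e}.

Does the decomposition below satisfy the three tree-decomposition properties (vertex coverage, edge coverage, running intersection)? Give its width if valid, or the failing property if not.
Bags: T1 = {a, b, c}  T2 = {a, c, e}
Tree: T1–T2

A tree decomposition must satisfy three properties: every vertex lies in some bag; for every edge, both endpoints lie together in some bag; and for every vertex, the bags containing it form a connected subtree. Here vertex d appears in no bag, so the decomposition is invalid.

No — vertex d appears in no bag.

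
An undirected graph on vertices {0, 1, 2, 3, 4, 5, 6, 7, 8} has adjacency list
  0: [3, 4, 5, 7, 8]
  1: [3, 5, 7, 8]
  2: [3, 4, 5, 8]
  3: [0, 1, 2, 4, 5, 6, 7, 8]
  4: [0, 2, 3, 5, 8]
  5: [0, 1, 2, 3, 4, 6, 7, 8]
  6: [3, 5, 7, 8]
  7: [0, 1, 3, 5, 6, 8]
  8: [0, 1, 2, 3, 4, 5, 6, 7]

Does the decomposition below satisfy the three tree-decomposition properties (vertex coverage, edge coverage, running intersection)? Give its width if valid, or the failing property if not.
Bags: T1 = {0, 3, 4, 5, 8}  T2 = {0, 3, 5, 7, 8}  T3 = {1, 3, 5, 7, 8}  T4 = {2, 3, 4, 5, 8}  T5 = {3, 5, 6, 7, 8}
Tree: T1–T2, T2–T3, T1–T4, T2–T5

Every vertex of G appears in some bag (union = {0, 1, 2, 3, 4, 5, 6, 7, 8}); every edge is covered by a bag; and for each vertex v the set of bags containing v is connected in the bag tree. The decomposition is therefore valid. The largest bag has 5 vertices, so the width is 4.

Yes; width 4.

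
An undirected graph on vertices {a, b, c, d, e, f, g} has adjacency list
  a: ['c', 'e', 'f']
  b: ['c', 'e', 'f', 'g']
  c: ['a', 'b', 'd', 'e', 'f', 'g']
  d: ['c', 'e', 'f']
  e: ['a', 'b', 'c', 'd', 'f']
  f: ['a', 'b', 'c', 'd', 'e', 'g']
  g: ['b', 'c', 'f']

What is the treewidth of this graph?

3

A width-3 tree decomposition is:
Bags: B1 = {a, c, e, f}  B2 = {b, c, e, f}  B3 = {b, c, f, g}  B4 = {c, d, e, f}
Tree: B1–B2, B2–B3, B1–B4
Each bag holds 4 vertices, so the decomposition has width 3, which upper-bounds the treewidth. On the other hand G contains the 4-clique {b, c, f, g}. A clique must lie in a single bag of any decomposition, so no decomposition can have width below 3. Hence tw(G) = 3 exactly.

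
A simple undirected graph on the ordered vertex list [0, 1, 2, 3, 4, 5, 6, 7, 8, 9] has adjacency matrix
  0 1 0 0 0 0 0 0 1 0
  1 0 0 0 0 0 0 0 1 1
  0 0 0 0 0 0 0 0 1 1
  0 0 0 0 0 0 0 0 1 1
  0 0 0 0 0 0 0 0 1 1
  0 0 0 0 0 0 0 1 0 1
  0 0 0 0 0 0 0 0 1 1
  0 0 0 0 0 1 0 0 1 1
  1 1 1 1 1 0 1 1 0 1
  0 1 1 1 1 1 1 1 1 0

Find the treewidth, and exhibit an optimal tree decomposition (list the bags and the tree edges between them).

Treewidth 2.
One such decomposition:
Bags: B1 = {7, 8, 9}  B2 = {2, 8, 9}  B3 = {1, 8, 9}  B4 = {4, 8, 9}  B5 = {0, 1, 8}  B6 = {6, 8, 9}  B7 = {5, 7, 9}  B8 = {3, 8, 9}
Tree: B1–B2, B1–B3, B2–B4, B3–B5, B1–B6, B1–B7, B6–B8

The largest bag has 3 vertices, giving width 2; this decomposition certifies tw(G) ≤ 2. For the lower bound, the 3 vertices {0, 1, 8} are pairwise adjacent, and any tree decomposition puts a clique entirely inside one bag — forcing width ≥ 2. Hence tw(G) = 2 exactly.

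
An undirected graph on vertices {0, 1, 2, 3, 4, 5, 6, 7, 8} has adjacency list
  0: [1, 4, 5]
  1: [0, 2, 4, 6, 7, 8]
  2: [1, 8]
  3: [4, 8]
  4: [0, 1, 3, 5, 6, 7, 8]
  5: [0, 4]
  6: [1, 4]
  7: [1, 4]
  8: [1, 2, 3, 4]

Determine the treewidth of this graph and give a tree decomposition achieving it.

Every bag has size at most 3, so the width is 3 − 1 = 2 and tw(G) ≤ 2. Conversely, {1, 2, 8} is a clique of size 3, and the vertices of any clique must share a bag in every tree decomposition; so some bag has ≥ 3 vertices and tw(G) ≥ 2. The upper and lower bounds meet at 2, so that is the treewidth.

Treewidth 2.
One optimal decomposition is:
Bags: B1 = {1, 2, 8}  B2 = {1, 4, 8}  B3 = {0, 1, 4}  B4 = {3, 4, 8}  B5 = {0, 4, 5}  B6 = {1, 4, 6}  B7 = {1, 4, 7}
Tree: B1–B2, B2–B3, B2–B4, B3–B5, B3–B6, B3–B7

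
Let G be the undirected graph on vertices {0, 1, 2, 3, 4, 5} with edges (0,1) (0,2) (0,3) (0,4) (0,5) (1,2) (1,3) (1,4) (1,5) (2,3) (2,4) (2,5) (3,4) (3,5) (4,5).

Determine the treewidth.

A width-5 tree decomposition is:
Bags: B1 = {0, 1, 2, 3, 4, 5}
Tree: (single bag)
With just one bag of size 6, the width is 6 − 1 = 5, so tw(G) ≤ 5. For the lower bound, the 6 vertices {0, 1, 2, 3, 4, 5} are pairwise adjacent, and any tree decomposition puts a clique entirely inside one bag — forcing width ≥ 5. Hence tw(G) = 5 exactly.

5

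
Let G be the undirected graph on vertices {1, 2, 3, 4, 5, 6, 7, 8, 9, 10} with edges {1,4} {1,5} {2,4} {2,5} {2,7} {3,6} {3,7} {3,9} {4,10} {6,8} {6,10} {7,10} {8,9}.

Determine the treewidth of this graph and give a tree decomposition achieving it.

Treewidth 2.
One optimal decomposition is:
Bags: B1 = {1, 2, 5}  B2 = {1, 2, 4}  B3 = {2, 4, 7}  B4 = {4, 7, 10}  B5 = {3, 7, 10}  B6 = {3, 6, 10}  B7 = {3, 6, 9}  B8 = {6, 8, 9}
Tree: B1–B2, B2–B3, B3–B4, B4–B5, B5–B6, B6–B7, B7–B8

Each bag holds 3 vertices, so the decomposition has width 2, which upper-bounds the treewidth. Since 5–1–4–2–5 is a cycle in G, G is not acyclic. Forests are exactly the graphs of treewidth ≤ 1, so tw(G) ≥ 2. Therefore the treewidth is 2.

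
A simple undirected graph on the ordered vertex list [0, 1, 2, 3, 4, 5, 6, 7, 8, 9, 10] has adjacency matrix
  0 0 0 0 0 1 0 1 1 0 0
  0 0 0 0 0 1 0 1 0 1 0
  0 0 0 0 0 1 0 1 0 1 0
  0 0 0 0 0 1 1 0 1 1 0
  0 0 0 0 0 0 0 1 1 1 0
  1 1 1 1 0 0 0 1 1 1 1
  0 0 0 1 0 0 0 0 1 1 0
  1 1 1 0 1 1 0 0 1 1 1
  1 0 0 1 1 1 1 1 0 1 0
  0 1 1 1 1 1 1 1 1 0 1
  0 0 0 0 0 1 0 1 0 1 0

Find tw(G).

A width-3 tree decomposition is:
Bags: B1 = {5, 7, 8, 9}  B2 = {2, 5, 7, 9}  B3 = {4, 7, 8, 9}  B4 = {0, 5, 7, 8}  B5 = {1, 5, 7, 9}  B6 = {5, 7, 9, 10}  B7 = {3, 5, 8, 9}  B8 = {3, 6, 8, 9}
Tree: B1–B2, B1–B3, B1–B4, B2–B5, B2–B6, B1–B7, B7–B8
Every bag has size at most 4, so the width is 4 − 1 = 3 and tw(G) ≤ 3. On the other hand G contains the 4-clique {0, 5, 7, 8}. A clique must lie in a single bag of any decomposition, so no decomposition can have width below 3. Hence tw(G) = 3 exactly.

3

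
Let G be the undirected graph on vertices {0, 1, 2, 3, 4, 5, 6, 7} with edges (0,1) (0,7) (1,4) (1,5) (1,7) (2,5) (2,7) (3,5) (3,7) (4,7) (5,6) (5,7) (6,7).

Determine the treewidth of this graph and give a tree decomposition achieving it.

Treewidth 2.
One optimal decomposition is:
Bags: B1 = {1, 5, 7}  B2 = {5, 6, 7}  B3 = {3, 5, 7}  B4 = {2, 5, 7}  B5 = {1, 4, 7}  B6 = {0, 1, 7}
Tree: B1–B2, B1–B3, B2–B4, B1–B5, B5–B6

Each bag holds 3 vertices, so the decomposition has width 2, which upper-bounds the treewidth. For the lower bound, the 3 vertices {0, 1, 7} are pairwise adjacent, and any tree decomposition puts a clique entirely inside one bag — forcing width ≥ 2. Hence tw(G) = 2 exactly.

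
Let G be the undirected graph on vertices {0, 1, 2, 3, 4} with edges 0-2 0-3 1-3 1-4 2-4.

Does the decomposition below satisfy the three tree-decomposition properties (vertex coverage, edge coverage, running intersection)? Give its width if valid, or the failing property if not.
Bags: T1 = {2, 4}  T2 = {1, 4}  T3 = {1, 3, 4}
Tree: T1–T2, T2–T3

No — vertex 0 appears in no bag.

A tree decomposition must satisfy three properties: every vertex lies in some bag; for every edge, both endpoints lie together in some bag; and for every vertex, the bags containing it form a connected subtree. Here vertex 0 appears in no bag, so the decomposition is invalid.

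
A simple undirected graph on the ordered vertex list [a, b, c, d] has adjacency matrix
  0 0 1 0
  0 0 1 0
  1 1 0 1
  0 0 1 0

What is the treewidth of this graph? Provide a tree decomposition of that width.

Treewidth 1.
One optimal decomposition is:
Bags: B1 = {b, c}  B2 = {a, c}  B3 = {c, d}
Tree: B1–B2, B1–B3

Every bag has size at most 2, so the width is 2 − 1 = 1 and tw(G) ≤ 1. Any graph with an edge has treewidth ≥ 1, and G has the edge c–b. The upper and lower bounds meet at 1, so that is the treewidth.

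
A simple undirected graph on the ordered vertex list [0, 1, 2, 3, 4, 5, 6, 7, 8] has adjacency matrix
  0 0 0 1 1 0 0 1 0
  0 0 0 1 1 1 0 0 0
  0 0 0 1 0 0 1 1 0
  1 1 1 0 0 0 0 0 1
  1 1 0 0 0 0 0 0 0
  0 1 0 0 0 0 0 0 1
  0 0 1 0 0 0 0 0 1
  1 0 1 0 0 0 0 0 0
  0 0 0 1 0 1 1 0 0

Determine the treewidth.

A width-3 tree decomposition is:
Bags: B1 = {2, 6, 7, 8}  B2 = {2, 3, 7, 8}  B3 = {0, 3, 7, 8}  B4 = {0, 3, 5, 8}  B5 = {0, 1, 3, 5}  B6 = {0, 1, 4, 5}
Tree: B1–B2, B2–B3, B3–B4, B4–B5, B5–B6
The largest bag has 4 vertices, giving width 3; this decomposition certifies tw(G) ≤ 3. For the lower bound: the 4 vertex sets {2,6,7}, {8}, {3}, {0,1,4,5} are disjoint, each induces a connected subgraph, and every pair is joined by at least one edge of G. Contracting each set to a single vertex therefore yields K_{4} as a minor, and since treewidth is minor-monotone, tw(G) ≥ tw(K_{4}) = 3. The upper and lower bounds meet at 3, so that is the treewidth.

3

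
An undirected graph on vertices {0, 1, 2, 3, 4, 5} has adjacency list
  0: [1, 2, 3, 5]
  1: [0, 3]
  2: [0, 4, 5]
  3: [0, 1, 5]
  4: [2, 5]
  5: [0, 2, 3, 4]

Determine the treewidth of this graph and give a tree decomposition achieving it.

Treewidth 2.
One optimal decomposition is:
Bags: B1 = {2, 4, 5}  B2 = {0, 2, 5}  B3 = {0, 3, 5}  B4 = {0, 1, 3}
Tree: B1–B2, B2–B3, B3–B4

The largest bag has 3 vertices, giving width 2; this decomposition certifies tw(G) ≤ 2. For the lower bound, the 3 vertices {0, 2, 5} are pairwise adjacent, and any tree decomposition puts a clique entirely inside one bag — forcing width ≥ 2. Therefore the treewidth is 2.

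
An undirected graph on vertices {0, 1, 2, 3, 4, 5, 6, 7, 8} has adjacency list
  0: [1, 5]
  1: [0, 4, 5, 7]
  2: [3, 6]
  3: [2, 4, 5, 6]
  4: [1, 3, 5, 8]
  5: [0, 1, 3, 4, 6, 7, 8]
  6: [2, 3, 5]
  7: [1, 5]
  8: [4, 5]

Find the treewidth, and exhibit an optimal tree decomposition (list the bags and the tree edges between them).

Treewidth 2.
One such decomposition:
Bags: B1 = {1, 4, 5}  B2 = {4, 5, 8}  B3 = {3, 4, 5}  B4 = {1, 5, 7}  B5 = {3, 5, 6}  B6 = {0, 1, 5}  B7 = {2, 3, 6}
Tree: B1–B2, B2–B3, B1–B4, B3–B5, B4–B6, B5–B7

The largest bag has 3 vertices, giving width 2; this decomposition certifies tw(G) ≤ 2. For the lower bound, the 3 vertices {2, 3, 6} are pairwise adjacent, and any tree decomposition puts a clique entirely inside one bag — forcing width ≥ 2. The upper and lower bounds meet at 2, so that is the treewidth.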